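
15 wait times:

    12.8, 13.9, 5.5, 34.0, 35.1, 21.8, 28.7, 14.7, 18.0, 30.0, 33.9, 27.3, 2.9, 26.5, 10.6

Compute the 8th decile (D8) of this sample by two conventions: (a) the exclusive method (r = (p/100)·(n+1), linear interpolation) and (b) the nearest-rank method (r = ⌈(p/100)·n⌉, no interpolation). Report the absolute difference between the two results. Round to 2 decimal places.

Sorted: 2.9, 5.5, 10.6, 12.8, 13.9, 14.7, 18.0, 21.8, 26.5, 27.3, 28.7, 30.0, 33.9, 34.0, 35.1.
n = 15.
(a) r = 12.8; between ranks 12 (30.0) and 13 (33.9): 33.12.
(b) the nearest-rank method: rank 12 → 30.
|33.12 − 30| = 3.12.

3.12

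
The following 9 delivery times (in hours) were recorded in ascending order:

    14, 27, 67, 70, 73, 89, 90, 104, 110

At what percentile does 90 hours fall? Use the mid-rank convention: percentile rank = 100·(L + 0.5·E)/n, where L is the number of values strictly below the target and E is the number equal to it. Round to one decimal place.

72.2

Count below 90: L = 6; count equal: E = 1; n = 9.
Percentile rank = 100·(6 + 0.5·1)/9 = 100·6.5/9 = 72.22.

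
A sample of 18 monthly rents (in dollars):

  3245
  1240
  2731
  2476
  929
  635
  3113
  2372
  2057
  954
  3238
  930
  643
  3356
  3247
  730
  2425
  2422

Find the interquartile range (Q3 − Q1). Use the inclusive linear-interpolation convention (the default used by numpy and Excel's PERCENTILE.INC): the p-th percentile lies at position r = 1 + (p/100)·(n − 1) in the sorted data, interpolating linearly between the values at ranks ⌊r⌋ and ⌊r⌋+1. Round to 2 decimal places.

Sorted: 635, 643, 730, 929, 930, 954, 1240, 2057, 2372, 2422, 2425, 2476, 2731, 3113, 3238, 3245, 3247, 3356.
n = 18.
P25: r = 5.25; ranks 5–6 are 930, 954; interpolating gives 936.
P75: r = 13.75; ranks 13–14 are 2731, 3113; interpolating gives 3017.5.
Difference: 3017.5 − 936 = 2081.5.

2081.50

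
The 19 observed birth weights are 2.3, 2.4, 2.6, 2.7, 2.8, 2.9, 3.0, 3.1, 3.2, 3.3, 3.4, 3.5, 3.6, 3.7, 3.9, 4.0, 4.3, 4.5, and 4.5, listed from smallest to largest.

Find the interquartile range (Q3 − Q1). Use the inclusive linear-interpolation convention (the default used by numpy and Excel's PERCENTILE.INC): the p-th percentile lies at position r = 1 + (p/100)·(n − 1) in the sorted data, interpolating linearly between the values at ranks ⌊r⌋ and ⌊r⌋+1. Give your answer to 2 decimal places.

n = 19.
P25: r = 5.5; ranks 5–6 are 2.8, 2.9; interpolating gives 2.85.
P75: r = 14.5; ranks 14–15 are 3.7, 3.9; interpolating gives 3.8.
Difference: 3.8 − 2.85 = 0.95.

0.95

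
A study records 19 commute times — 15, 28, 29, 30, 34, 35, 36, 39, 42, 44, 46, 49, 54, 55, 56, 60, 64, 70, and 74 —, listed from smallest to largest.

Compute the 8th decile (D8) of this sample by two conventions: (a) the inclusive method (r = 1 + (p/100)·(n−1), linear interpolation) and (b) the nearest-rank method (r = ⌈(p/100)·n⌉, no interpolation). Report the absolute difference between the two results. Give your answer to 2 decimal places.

n = 19.
(a) r = 15.4; between ranks 15 (56) and 16 (60): 57.6.
(b) the nearest-rank method: rank 16 → 60.
|57.6 − 60| = 2.4.

2.40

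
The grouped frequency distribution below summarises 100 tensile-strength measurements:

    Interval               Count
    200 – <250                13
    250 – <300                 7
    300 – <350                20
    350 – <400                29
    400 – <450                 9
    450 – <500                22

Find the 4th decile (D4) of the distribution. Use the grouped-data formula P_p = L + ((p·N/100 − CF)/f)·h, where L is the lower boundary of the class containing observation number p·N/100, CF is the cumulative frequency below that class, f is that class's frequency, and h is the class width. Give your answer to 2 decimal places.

350.00

N = 100; target position k = 40/100 · 100 = 40.
Cumulative frequencies: 13, 20, 40, 69, 78, 100.
Observation 40 falls in the class 300 – <350.
L = 300, CF = 20, f = 20, h = 50.
P40 = 300 + ((40 − 20)/20)·50 = 300 + 50 = 350.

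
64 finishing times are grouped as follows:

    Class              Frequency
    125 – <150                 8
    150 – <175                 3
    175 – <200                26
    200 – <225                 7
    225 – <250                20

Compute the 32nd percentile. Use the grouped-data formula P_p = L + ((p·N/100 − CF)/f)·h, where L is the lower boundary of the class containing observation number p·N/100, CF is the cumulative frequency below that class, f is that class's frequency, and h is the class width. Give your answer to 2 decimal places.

N = 64; target position k = 32/100 · 64 = 20.48.
Cumulative frequencies: 8, 11, 37, 44, 64.
Observation 20.48 falls in the class 175 – <200.
L = 175, CF = 11, f = 26, h = 25.
P32 = 175 + ((20.48 − 11)/26)·25 = 175 + 9.11538 = 184.115.

184.12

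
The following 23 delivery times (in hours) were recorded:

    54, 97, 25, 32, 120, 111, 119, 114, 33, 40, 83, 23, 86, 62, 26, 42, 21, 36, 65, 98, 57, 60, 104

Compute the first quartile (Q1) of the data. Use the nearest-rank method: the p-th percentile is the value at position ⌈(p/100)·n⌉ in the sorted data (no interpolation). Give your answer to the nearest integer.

33

Sorted: 21, 23, 25, 26, 32, 33, 36, 40, 42, 54, 57, 60, 62, 65, 83, 86, 97, 98, 104, 111, 114, 119, 120.
n = 23.
Position = ⌈25/100 · 23⌉ = ⌈5.75⌉ = 6.
The value at rank 6 is 33.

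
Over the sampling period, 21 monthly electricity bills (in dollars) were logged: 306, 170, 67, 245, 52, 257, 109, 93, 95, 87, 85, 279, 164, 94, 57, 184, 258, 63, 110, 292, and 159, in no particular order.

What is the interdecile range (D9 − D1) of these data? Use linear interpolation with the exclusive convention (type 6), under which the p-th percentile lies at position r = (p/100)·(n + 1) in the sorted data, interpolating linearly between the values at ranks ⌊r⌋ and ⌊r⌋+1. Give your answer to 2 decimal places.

231.20

Sorted: 52, 57, 63, 67, 85, 87, 93, 94, 95, 109, 110, 159, 164, 170, 184, 245, 257, 258, 279, 292, 306.
n = 21.
P10: r = 2.2; ranks 2–3 are 57, 63; interpolating gives 58.2.
P90: r = 19.8; ranks 19–20 are 279, 292; interpolating gives 289.4.
Difference: 289.4 − 58.2 = 231.2.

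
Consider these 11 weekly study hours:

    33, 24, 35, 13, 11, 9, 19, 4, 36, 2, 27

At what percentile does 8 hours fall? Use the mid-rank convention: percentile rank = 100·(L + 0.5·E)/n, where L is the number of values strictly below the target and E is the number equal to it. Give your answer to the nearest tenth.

18.2

Sorted: 2, 4, 9, 11, 13, 19, 24, 27, 33, 35, 36.
Count below 8: L = 2; count equal: E = 0; n = 11.
Percentile rank = 100·(2 + 0.5·0)/11 = 100·2/11 = 18.18.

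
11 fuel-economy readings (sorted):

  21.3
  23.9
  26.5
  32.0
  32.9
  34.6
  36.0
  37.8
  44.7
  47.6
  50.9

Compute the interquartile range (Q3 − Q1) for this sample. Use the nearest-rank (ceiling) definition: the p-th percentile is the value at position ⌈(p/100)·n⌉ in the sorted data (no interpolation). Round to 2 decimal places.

n = 11.
P25: rank ⌈25/100·11⌉ = 3 → 26.5.
P75: rank ⌈75/100·11⌉ = 9 → 44.7.
Difference: 44.7 − 26.5 = 18.2.

18.20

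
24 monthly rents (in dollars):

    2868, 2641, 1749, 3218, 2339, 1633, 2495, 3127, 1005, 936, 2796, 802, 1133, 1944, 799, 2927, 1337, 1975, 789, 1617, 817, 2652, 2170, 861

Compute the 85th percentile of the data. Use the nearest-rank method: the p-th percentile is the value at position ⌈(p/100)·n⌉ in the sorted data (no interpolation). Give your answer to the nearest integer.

2868

Sorted: 789, 799, 802, 817, 861, 936, 1005, 1133, 1337, 1617, 1633, 1749, 1944, 1975, 2170, 2339, 2495, 2641, 2652, 2796, 2868, 2927, 3127, 3218.
n = 24.
Position = ⌈85/100 · 24⌉ = ⌈20.4⌉ = 21.
The value at rank 21 is 2868.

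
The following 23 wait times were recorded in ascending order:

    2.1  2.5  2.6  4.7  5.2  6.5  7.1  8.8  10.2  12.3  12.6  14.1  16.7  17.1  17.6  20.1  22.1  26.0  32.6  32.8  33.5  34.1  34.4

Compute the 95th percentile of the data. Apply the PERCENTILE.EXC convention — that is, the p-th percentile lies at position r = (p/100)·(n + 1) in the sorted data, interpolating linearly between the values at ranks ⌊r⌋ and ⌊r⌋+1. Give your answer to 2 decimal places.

n = 23.
r = (95/100)·(23 + 1) = 22.8.
Rank 22 is 34.1 and rank 23 is 34.4.
Interpolate: 34.1 + 0.8·(34.4 − 34.1) = 34.1 + 0.8·0.3 = 34.34.

34.34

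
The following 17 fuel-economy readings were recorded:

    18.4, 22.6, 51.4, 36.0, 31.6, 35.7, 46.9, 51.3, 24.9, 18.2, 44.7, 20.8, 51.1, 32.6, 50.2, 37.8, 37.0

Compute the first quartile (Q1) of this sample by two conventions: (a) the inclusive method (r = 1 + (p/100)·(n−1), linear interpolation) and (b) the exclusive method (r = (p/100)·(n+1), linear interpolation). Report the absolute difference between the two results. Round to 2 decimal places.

Sorted: 18.2, 18.4, 20.8, 22.6, 24.9, 31.6, 32.6, 35.7, 36.0, 37.0, 37.8, 44.7, 46.9, 50.2, 51.1, 51.3, 51.4.
n = 17.
(a) r = 5 → value at rank 5 = 24.9.
(b) r = 4.5; between ranks 4 (22.6) and 5 (24.9): 23.75.
|24.9 − 23.75| = 1.15.

1.15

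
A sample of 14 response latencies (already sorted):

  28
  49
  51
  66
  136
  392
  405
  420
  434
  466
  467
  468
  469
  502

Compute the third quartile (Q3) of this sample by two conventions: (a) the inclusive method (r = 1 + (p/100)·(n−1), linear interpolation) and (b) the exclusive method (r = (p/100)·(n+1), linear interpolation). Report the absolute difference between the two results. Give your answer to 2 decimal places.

0.50

n = 14.
(a) r = 10.75; between ranks 10 (466) and 11 (467): 466.75.
(b) r = 11.25; between ranks 11 (467) and 12 (468): 467.25.
|466.75 − 467.25| = 0.5.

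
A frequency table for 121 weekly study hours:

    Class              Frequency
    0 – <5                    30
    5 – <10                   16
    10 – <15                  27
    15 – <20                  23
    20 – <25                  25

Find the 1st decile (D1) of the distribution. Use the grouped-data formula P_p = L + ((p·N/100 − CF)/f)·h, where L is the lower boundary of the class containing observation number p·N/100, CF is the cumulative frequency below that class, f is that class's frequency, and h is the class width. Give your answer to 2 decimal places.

2.02

N = 121; target position k = 10/100 · 121 = 12.1.
Cumulative frequencies: 30, 46, 73, 96, 121.
Observation 12.1 falls in the class 0 – <5.
L = 0, CF = 0, f = 30, h = 5.
P10 = 0 + ((12.1 − 0)/30)·5 = 0 + 2.01667 = 2.01667.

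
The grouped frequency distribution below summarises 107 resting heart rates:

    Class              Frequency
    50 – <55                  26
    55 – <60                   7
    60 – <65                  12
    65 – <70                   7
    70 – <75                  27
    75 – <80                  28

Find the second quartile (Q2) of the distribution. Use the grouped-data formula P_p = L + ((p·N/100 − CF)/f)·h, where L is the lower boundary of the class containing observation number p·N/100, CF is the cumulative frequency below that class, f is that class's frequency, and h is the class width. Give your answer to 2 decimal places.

N = 107; target position k = 50/100 · 107 = 53.5.
Cumulative frequencies: 26, 33, 45, 52, 79, 107.
Observation 53.5 falls in the class 70 – <75.
L = 70, CF = 52, f = 27, h = 5.
P50 = 70 + ((53.5 − 52)/27)·5 = 70 + 0.277778 = 70.2778.

70.28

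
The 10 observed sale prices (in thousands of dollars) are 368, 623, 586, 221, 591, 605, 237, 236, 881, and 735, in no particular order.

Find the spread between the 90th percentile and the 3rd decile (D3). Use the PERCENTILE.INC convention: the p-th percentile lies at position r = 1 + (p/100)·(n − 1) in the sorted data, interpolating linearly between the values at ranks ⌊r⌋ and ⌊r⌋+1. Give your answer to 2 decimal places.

420.90

Sorted: 221, 236, 237, 368, 586, 591, 605, 623, 735, 881.
n = 10.
P30: r = 3.7; ranks 3–4 are 237, 368; interpolating gives 328.7.
P90: r = 9.1; ranks 9–10 are 735, 881; interpolating gives 749.6.
Difference: 749.6 − 328.7 = 420.9.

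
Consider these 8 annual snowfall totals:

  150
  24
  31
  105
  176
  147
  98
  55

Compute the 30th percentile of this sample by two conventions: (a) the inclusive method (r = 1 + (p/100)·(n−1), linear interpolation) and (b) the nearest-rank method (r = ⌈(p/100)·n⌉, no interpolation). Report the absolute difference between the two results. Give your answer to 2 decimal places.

Sorted: 24, 31, 55, 98, 105, 147, 150, 176.
n = 8.
(a) r = 3.1; between ranks 3 (55) and 4 (98): 59.3.
(b) the nearest-rank method: rank 3 → 55.
|59.3 − 55| = 4.3.

4.30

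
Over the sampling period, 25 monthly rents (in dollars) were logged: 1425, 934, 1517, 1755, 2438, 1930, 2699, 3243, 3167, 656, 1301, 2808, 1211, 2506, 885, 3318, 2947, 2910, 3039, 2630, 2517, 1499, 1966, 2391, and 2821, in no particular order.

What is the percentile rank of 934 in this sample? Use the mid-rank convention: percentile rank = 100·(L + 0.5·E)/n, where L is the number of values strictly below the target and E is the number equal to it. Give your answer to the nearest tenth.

Sorted: 656, 885, 934, 1211, 1301, 1425, 1499, 1517, 1755, 1930, 1966, 2391, 2438, 2506, 2517, 2630, 2699, 2808, 2821, 2910, 2947, 3039, 3167, 3243, 3318.
Count below 934: L = 2; count equal: E = 1; n = 25.
Percentile rank = 100·(2 + 0.5·1)/25 = 100·2.5/25 = 10.

10.0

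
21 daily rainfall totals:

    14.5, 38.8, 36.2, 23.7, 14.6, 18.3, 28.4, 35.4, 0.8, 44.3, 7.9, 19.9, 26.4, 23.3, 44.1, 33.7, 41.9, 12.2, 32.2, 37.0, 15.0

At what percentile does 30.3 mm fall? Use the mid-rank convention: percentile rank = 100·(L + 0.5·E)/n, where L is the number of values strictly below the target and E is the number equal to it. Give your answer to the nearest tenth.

Sorted: 0.8, 7.9, 12.2, 14.5, 14.6, 15.0, 18.3, 19.9, 23.3, 23.7, 26.4, 28.4, 32.2, 33.7, 35.4, 36.2, 37.0, 38.8, 41.9, 44.1, 44.3.
Count below 30.3: L = 12; count equal: E = 0; n = 21.
Percentile rank = 100·(12 + 0.5·0)/21 = 100·12/21 = 57.14.

57.1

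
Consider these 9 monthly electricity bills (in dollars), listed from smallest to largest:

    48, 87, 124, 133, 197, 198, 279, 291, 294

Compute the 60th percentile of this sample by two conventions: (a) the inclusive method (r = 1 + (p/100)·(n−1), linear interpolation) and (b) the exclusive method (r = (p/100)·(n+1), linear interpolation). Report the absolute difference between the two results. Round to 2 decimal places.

n = 9.
(a) r = 5.8; between ranks 5 (197) and 6 (198): 197.8.
(b) r = 6 → value at rank 6 = 198.
|197.8 − 198| = 0.2.

0.20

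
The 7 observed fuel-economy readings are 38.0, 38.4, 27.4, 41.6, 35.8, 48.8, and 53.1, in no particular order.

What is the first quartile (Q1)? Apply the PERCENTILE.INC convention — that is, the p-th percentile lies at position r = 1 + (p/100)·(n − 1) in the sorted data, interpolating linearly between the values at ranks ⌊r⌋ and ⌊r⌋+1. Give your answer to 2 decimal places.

36.90

Sorted: 27.4, 35.8, 38.0, 38.4, 41.6, 48.8, 53.1.
n = 7.
r = 1 + (25/100)·(7 − 1) = 1 + 1.5 = 2.5.
Rank 2 is 35.8 and rank 3 is 38.0.
Interpolate: 35.8 + 0.5·(38.0 − 35.8) = 35.8 + 0.5·2.2 = 36.9.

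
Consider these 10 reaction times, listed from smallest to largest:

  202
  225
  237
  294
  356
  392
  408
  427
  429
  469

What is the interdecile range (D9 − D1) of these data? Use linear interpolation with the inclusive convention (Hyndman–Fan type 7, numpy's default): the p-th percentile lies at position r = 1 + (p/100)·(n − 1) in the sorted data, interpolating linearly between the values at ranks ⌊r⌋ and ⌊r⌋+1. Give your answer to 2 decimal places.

n = 10.
P10: r = 1.9; ranks 1–2 are 202, 225; interpolating gives 222.7.
P90: r = 9.1; ranks 9–10 are 429, 469; interpolating gives 433.
Difference: 433 − 222.7 = 210.3.

210.30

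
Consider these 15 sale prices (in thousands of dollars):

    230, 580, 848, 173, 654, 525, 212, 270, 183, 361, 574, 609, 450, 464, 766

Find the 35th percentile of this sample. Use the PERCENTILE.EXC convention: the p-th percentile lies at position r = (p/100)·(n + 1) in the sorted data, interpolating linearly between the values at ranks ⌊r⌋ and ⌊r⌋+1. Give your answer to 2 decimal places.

Sorted: 173, 183, 212, 230, 270, 361, 450, 464, 525, 574, 580, 609, 654, 766, 848.
n = 15.
r = (35/100)·(15 + 1) = 5.6.
Rank 5 is 270 and rank 6 is 361.
Interpolate: 270 + 0.6·(361 − 270) = 270 + 0.6·91 = 324.6.

324.60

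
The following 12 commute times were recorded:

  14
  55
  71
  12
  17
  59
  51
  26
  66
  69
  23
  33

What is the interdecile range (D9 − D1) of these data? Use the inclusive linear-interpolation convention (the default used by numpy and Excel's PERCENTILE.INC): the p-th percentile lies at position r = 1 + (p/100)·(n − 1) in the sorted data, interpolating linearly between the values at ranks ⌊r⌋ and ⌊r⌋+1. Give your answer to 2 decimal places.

54.40

Sorted: 12, 14, 17, 23, 26, 33, 51, 55, 59, 66, 69, 71.
n = 12.
P10: r = 2.1; ranks 2–3 are 14, 17; interpolating gives 14.3.
P90: r = 10.9; ranks 10–11 are 66, 69; interpolating gives 68.7.
Difference: 68.7 − 14.3 = 54.4.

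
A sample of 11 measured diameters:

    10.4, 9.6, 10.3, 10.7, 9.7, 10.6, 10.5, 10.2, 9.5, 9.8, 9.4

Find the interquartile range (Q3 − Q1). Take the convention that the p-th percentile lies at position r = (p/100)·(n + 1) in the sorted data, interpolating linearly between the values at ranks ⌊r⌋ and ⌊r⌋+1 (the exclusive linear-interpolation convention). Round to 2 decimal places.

0.90

Sorted: 9.4, 9.5, 9.6, 9.7, 9.8, 10.2, 10.3, 10.4, 10.5, 10.6, 10.7.
n = 11.
P25: r = 3 (integer) → 9.6.
P75: r = 9 (integer) → 10.5.
Difference: 10.5 − 9.6 = 0.9.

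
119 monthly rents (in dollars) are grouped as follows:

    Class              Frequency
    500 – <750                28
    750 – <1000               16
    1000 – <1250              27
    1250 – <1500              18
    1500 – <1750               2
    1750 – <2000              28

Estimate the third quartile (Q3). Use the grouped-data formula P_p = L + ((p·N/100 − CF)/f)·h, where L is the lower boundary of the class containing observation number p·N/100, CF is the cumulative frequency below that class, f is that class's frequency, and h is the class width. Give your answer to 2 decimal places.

N = 119; target position k = 75/100 · 119 = 89.25.
Cumulative frequencies: 28, 44, 71, 89, 91, 119.
Observation 89.25 falls in the class 1500 – <1750.
L = 1500, CF = 89, f = 2, h = 250.
P75 = 1500 + ((89.25 − 89)/2)·250 = 1500 + 31.25 = 1531.25.

1531.25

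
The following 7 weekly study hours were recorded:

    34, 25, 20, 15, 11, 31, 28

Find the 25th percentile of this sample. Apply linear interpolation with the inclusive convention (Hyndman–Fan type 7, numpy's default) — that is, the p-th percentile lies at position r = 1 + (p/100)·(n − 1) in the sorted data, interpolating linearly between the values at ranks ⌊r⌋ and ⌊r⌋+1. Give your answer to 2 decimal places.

17.50

Sorted: 11, 15, 20, 25, 28, 31, 34.
n = 7.
r = 1 + (25/100)·(7 − 1) = 1 + 1.5 = 2.5.
Rank 2 is 15 and rank 3 is 20.
Interpolate: 15 + 0.5·(20 − 15) = 15 + 0.5·5 = 17.5.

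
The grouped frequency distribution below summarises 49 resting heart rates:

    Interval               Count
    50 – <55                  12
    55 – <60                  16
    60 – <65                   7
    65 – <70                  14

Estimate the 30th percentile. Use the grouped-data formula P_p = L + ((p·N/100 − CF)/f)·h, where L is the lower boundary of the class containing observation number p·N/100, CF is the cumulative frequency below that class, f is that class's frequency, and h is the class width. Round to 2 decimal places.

55.84

N = 49; target position k = 30/100 · 49 = 14.7.
Cumulative frequencies: 12, 28, 35, 49.
Observation 14.7 falls in the class 55 – <60.
L = 55, CF = 12, f = 16, h = 5.
P30 = 55 + ((14.7 − 12)/16)·5 = 55 + 0.84375 = 55.8438.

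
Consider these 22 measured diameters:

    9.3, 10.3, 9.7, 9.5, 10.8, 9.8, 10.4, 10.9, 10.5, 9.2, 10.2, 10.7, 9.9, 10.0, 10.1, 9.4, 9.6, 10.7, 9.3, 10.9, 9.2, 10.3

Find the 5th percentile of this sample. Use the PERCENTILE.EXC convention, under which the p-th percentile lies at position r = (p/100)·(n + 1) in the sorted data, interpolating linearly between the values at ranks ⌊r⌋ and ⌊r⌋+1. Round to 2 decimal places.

Sorted: 9.2, 9.2, 9.3, 9.3, 9.4, 9.5, 9.6, 9.7, 9.8, 9.9, 10.0, 10.1, 10.2, 10.3, 10.3, 10.4, 10.5, 10.7, 10.7, 10.8, 10.9, 10.9.
n = 22.
r = (5/100)·(22 + 1) = 1.15.
Rank 1 is 9.2 and rank 2 is 9.2.
Interpolate: 9.2 + 0.15·(9.2 − 9.2) = 9.2 + 0.15·0 = 9.2.

9.20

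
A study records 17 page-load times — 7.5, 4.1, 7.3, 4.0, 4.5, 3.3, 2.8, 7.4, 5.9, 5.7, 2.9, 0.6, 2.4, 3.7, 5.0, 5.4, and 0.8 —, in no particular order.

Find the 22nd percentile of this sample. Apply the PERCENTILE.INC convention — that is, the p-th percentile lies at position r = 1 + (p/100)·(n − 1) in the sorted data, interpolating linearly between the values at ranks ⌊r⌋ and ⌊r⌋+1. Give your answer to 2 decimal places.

Sorted: 0.6, 0.8, 2.4, 2.8, 2.9, 3.3, 3.7, 4.0, 4.1, 4.5, 5.0, 5.4, 5.7, 5.9, 7.3, 7.4, 7.5.
n = 17.
r = 1 + (22/100)·(17 − 1) = 1 + 3.52 = 4.52.
Rank 4 is 2.8 and rank 5 is 2.9.
Interpolate: 2.8 + 0.52·(2.9 − 2.8) = 2.8 + 0.52·0.1 = 2.852.

2.85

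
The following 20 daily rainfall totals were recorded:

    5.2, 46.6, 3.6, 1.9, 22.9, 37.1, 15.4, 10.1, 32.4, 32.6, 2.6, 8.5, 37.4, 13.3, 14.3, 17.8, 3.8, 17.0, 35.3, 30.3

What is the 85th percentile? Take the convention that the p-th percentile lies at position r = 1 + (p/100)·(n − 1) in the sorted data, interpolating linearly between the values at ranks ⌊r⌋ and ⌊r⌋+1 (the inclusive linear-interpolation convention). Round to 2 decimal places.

35.57

Sorted: 1.9, 2.6, 3.6, 3.8, 5.2, 8.5, 10.1, 13.3, 14.3, 15.4, 17.0, 17.8, 22.9, 30.3, 32.4, 32.6, 35.3, 37.1, 37.4, 46.6.
n = 20.
r = 1 + (85/100)·(20 − 1) = 1 + 16.15 = 17.15.
Rank 17 is 35.3 and rank 18 is 37.1.
Interpolate: 35.3 + 0.15·(37.1 − 35.3) = 35.3 + 0.15·1.8 = 35.57.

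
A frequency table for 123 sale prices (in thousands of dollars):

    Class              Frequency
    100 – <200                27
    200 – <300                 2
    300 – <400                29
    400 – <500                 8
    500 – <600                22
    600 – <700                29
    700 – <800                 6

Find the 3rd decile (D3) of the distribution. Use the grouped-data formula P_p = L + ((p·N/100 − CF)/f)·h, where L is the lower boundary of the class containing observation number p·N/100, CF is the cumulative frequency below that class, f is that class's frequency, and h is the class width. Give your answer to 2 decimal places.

N = 123; target position k = 30/100 · 123 = 36.9.
Cumulative frequencies: 27, 29, 58, 66, 88, 117, 123.
Observation 36.9 falls in the class 300 – <400.
L = 300, CF = 29, f = 29, h = 100.
P30 = 300 + ((36.9 − 29)/29)·100 = 300 + 27.2414 = 327.241.

327.24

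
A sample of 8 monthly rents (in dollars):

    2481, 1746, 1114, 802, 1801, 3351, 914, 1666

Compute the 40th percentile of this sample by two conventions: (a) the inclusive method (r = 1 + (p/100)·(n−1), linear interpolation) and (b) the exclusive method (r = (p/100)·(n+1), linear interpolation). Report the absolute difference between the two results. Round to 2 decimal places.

Sorted: 802, 914, 1114, 1666, 1746, 1801, 2481, 3351.
n = 8.
(a) r = 3.8; between ranks 3 (1114) and 4 (1666): 1555.6.
(b) r = 3.6; between ranks 3 (1114) and 4 (1666): 1445.2.
|1555.6 − 1445.2| = 110.4.

110.40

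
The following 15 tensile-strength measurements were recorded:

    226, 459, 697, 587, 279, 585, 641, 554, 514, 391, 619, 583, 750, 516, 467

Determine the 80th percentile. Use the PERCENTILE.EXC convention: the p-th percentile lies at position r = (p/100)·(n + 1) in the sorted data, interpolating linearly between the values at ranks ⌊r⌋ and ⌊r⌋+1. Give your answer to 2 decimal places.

Sorted: 226, 279, 391, 459, 467, 514, 516, 554, 583, 585, 587, 619, 641, 697, 750.
n = 15.
r = (80/100)·(15 + 1) = 12.8.
Rank 12 is 619 and rank 13 is 641.
Interpolate: 619 + 0.8·(641 − 619) = 619 + 0.8·22 = 636.6.

636.60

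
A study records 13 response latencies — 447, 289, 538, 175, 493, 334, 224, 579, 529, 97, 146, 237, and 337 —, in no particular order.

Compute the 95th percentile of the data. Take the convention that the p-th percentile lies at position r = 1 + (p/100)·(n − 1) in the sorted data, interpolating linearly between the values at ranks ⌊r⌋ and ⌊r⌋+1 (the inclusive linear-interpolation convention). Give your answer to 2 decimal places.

Sorted: 97, 146, 175, 224, 237, 289, 334, 337, 447, 493, 529, 538, 579.
n = 13.
r = 1 + (95/100)·(13 − 1) = 1 + 11.4 = 12.4.
Rank 12 is 538 and rank 13 is 579.
Interpolate: 538 + 0.4·(579 − 538) = 538 + 0.4·41 = 554.4.

554.40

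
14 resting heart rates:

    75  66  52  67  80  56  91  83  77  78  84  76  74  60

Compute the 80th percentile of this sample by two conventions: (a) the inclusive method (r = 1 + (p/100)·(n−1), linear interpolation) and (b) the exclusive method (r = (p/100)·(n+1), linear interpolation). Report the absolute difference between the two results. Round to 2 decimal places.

1.80

Sorted: 52, 56, 60, 66, 67, 74, 75, 76, 77, 78, 80, 83, 84, 91.
n = 14.
(a) r = 11.4; between ranks 11 (80) and 12 (83): 81.2.
(b) r = 12 → value at rank 12 = 83.
|81.2 − 83| = 1.8.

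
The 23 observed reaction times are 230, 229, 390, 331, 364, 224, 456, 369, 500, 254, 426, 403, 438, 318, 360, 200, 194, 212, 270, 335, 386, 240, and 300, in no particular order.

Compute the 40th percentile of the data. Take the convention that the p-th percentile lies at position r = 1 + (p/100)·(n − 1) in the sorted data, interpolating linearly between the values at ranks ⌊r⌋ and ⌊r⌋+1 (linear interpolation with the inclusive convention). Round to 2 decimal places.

Sorted: 194, 200, 212, 224, 229, 230, 240, 254, 270, 300, 318, 331, 335, 360, 364, 369, 386, 390, 403, 426, 438, 456, 500.
n = 23.
r = 1 + (40/100)·(23 − 1) = 1 + 8.8 = 9.8.
Rank 9 is 270 and rank 10 is 300.
Interpolate: 270 + 0.8·(300 − 270) = 270 + 0.8·30 = 294.

294.00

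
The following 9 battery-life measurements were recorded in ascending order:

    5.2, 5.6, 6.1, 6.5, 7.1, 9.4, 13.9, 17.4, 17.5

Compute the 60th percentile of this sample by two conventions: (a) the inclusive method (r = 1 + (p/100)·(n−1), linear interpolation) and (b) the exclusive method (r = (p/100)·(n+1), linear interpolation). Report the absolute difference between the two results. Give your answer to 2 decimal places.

n = 9.
(a) r = 5.8; between ranks 5 (7.1) and 6 (9.4): 8.94.
(b) r = 6 → value at rank 6 = 9.4.
|8.94 − 9.4| = 0.46.

0.46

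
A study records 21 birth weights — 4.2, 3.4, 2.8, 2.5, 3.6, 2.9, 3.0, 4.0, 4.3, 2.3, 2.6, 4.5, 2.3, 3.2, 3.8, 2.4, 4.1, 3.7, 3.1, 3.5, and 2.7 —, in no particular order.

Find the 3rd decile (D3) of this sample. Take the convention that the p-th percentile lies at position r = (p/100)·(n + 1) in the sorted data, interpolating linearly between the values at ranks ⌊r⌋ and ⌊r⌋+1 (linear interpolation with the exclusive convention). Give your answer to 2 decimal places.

Sorted: 2.3, 2.3, 2.4, 2.5, 2.6, 2.7, 2.8, 2.9, 3.0, 3.1, 3.2, 3.4, 3.5, 3.6, 3.7, 3.8, 4.0, 4.1, 4.2, 4.3, 4.5.
n = 21.
r = (30/100)·(21 + 1) = 6.6.
Rank 6 is 2.7 and rank 7 is 2.8.
Interpolate: 2.7 + 0.6·(2.8 − 2.7) = 2.7 + 0.6·0.1 = 2.76.

2.76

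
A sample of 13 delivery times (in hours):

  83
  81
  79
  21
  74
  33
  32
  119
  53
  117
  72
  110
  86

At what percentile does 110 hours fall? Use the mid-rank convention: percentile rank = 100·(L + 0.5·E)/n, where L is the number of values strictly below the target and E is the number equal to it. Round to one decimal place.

80.8

Sorted: 21, 32, 33, 53, 72, 74, 79, 81, 83, 86, 110, 117, 119.
Count below 110: L = 10; count equal: E = 1; n = 13.
Percentile rank = 100·(10 + 0.5·1)/13 = 100·10.5/13 = 80.77.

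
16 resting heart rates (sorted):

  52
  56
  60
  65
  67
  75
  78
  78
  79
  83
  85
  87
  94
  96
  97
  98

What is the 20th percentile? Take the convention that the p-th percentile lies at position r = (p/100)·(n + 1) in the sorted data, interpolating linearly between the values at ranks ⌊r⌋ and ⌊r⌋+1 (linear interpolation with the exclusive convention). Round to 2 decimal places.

n = 16.
r = (20/100)·(16 + 1) = 3.4.
Rank 3 is 60 and rank 4 is 65.
Interpolate: 60 + 0.4·(65 − 60) = 60 + 0.4·5 = 62.

62.00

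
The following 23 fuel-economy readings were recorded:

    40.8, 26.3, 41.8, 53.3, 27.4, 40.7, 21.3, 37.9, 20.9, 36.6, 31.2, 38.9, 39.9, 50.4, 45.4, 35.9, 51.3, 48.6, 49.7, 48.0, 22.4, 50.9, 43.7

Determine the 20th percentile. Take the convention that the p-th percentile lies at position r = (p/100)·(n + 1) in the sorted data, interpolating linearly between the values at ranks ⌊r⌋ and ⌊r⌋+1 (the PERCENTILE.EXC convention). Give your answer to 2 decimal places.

27.18

Sorted: 20.9, 21.3, 22.4, 26.3, 27.4, 31.2, 35.9, 36.6, 37.9, 38.9, 39.9, 40.7, 40.8, 41.8, 43.7, 45.4, 48.0, 48.6, 49.7, 50.4, 50.9, 51.3, 53.3.
n = 23.
r = (20/100)·(23 + 1) = 4.8.
Rank 4 is 26.3 and rank 5 is 27.4.
Interpolate: 26.3 + 0.8·(27.4 − 26.3) = 26.3 + 0.8·1.1 = 27.18.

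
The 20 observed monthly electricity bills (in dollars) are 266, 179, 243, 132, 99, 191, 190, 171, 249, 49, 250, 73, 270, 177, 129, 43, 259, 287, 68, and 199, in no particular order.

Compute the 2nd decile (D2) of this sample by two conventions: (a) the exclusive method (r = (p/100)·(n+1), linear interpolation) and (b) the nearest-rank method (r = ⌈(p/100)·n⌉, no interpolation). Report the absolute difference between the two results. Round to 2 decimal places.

5.20

Sorted: 43, 49, 68, 73, 99, 129, 132, 171, 177, 179, 190, 191, 199, 243, 249, 250, 259, 266, 270, 287.
n = 20.
(a) r = 4.2; between ranks 4 (73) and 5 (99): 78.2.
(b) the nearest-rank method: rank 4 → 73.
|78.2 − 73| = 5.2.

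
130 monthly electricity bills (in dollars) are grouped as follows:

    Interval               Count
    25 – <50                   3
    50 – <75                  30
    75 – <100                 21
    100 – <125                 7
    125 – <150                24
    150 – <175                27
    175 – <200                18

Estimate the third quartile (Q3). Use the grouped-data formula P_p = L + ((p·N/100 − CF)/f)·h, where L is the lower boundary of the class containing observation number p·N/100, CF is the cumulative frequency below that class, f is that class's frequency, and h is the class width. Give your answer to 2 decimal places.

N = 130; target position k = 75/100 · 130 = 97.5.
Cumulative frequencies: 3, 33, 54, 61, 85, 112, 130.
Observation 97.5 falls in the class 150 – <175.
L = 150, CF = 85, f = 27, h = 25.
P75 = 150 + ((97.5 − 85)/27)·25 = 150 + 11.5741 = 161.574.

161.57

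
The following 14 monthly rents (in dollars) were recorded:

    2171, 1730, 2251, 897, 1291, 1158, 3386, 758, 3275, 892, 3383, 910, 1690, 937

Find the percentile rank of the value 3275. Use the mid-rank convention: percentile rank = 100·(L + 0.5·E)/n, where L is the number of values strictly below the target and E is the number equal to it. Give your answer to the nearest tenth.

Sorted: 758, 892, 897, 910, 937, 1158, 1291, 1690, 1730, 2171, 2251, 3275, 3383, 3386.
Count below 3275: L = 11; count equal: E = 1; n = 14.
Percentile rank = 100·(11 + 0.5·1)/14 = 100·11.5/14 = 82.14.

82.1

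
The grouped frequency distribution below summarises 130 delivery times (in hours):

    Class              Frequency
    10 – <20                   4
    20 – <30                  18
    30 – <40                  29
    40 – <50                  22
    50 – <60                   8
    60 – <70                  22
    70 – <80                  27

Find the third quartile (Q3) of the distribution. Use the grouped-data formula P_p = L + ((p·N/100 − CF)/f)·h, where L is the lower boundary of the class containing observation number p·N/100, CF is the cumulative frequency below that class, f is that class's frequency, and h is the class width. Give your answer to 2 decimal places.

67.50

N = 130; target position k = 75/100 · 130 = 97.5.
Cumulative frequencies: 4, 22, 51, 73, 81, 103, 130.
Observation 97.5 falls in the class 60 – <70.
L = 60, CF = 81, f = 22, h = 10.
P75 = 60 + ((97.5 − 81)/22)·10 = 60 + 7.5 = 67.5.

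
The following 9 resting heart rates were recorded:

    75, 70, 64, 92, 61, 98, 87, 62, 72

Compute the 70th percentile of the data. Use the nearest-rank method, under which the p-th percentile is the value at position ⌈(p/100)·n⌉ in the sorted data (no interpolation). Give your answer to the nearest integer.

87

Sorted: 61, 62, 64, 70, 72, 75, 87, 92, 98.
n = 9.
Position = ⌈70/100 · 9⌉ = ⌈6.3⌉ = 7.
The value at rank 7 is 87.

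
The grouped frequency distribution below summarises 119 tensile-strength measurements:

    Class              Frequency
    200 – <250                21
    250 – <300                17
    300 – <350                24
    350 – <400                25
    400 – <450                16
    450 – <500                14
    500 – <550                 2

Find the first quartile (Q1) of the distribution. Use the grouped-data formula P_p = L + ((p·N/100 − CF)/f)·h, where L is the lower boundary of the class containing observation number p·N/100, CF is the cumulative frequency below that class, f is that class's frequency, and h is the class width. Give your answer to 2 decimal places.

N = 119; target position k = 25/100 · 119 = 29.75.
Cumulative frequencies: 21, 38, 62, 87, 103, 117, 119.
Observation 29.75 falls in the class 250 – <300.
L = 250, CF = 21, f = 17, h = 50.
P25 = 250 + ((29.75 − 21)/17)·50 = 250 + 25.7353 = 275.735.

275.74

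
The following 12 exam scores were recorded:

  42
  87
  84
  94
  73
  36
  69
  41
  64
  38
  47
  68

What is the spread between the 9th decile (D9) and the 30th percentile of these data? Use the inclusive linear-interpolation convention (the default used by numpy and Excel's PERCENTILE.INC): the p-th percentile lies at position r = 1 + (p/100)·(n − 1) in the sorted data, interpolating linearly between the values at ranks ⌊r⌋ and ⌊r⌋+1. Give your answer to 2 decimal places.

43.20

Sorted: 36, 38, 41, 42, 47, 64, 68, 69, 73, 84, 87, 94.
n = 12.
P30: r = 4.3; ranks 4–5 are 42, 47; interpolating gives 43.5.
P90: r = 10.9; ranks 10–11 are 84, 87; interpolating gives 86.7.
Difference: 86.7 − 43.5 = 43.2.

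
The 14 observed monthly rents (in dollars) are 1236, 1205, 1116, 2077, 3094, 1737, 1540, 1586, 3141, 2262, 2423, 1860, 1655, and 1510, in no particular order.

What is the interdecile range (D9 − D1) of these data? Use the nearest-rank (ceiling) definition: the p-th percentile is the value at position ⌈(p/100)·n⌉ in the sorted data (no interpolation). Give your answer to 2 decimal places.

Sorted: 1116, 1205, 1236, 1510, 1540, 1586, 1655, 1737, 1860, 2077, 2262, 2423, 3094, 3141.
n = 14.
P10: rank ⌈10/100·14⌉ = 2 → 1205.
P90: rank ⌈90/100·14⌉ = 13 → 3094.
Difference: 3094 − 1205 = 1889.

1889.00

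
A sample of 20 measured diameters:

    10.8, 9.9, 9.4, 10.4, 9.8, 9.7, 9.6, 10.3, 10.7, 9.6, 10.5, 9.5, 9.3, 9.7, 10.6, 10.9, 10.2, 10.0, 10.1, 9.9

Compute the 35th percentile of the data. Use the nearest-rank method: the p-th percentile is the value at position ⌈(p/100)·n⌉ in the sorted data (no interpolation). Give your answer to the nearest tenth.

9.7

Sorted: 9.3, 9.4, 9.5, 9.6, 9.6, 9.7, 9.7, 9.8, 9.9, 9.9, 10.0, 10.1, 10.2, 10.3, 10.4, 10.5, 10.6, 10.7, 10.8, 10.9.
n = 20.
Position = ⌈35/100 · 20⌉ = ⌈7⌉ = 7.
The value at rank 7 is 9.7.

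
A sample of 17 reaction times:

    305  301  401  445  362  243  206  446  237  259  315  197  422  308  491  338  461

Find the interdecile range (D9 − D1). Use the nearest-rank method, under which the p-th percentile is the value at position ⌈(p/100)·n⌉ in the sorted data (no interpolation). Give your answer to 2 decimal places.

Sorted: 197, 206, 237, 243, 259, 301, 305, 308, 315, 338, 362, 401, 422, 445, 446, 461, 491.
n = 17.
P10: rank ⌈10/100·17⌉ = 2 → 206.
P90: rank ⌈90/100·17⌉ = 16 → 461.
Difference: 461 − 206 = 255.

255.00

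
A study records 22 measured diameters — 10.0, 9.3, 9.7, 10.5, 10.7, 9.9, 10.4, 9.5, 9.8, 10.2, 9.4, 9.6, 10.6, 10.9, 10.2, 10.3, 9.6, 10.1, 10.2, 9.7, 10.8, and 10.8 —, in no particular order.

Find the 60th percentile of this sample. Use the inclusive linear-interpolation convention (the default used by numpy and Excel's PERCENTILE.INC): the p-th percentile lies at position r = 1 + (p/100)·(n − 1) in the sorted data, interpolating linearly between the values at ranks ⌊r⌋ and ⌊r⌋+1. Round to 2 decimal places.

Sorted: 9.3, 9.4, 9.5, 9.6, 9.6, 9.7, 9.7, 9.8, 9.9, 10.0, 10.1, 10.2, 10.2, 10.2, 10.3, 10.4, 10.5, 10.6, 10.7, 10.8, 10.8, 10.9.
n = 22.
r = 1 + (60/100)·(22 − 1) = 1 + 12.6 = 13.6.
Rank 13 is 10.2 and rank 14 is 10.2.
Interpolate: 10.2 + 0.6·(10.2 − 10.2) = 10.2 + 0.6·0 = 10.2.

10.20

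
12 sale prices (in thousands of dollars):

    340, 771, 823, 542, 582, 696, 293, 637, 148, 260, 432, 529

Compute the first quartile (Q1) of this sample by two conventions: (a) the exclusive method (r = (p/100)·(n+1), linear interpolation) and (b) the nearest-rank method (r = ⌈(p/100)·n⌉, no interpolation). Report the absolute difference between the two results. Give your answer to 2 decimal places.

11.75

Sorted: 148, 260, 293, 340, 432, 529, 542, 582, 637, 696, 771, 823.
n = 12.
(a) r = 3.25; between ranks 3 (293) and 4 (340): 304.75.
(b) the nearest-rank method: rank 3 → 293.
|304.75 − 293| = 11.75.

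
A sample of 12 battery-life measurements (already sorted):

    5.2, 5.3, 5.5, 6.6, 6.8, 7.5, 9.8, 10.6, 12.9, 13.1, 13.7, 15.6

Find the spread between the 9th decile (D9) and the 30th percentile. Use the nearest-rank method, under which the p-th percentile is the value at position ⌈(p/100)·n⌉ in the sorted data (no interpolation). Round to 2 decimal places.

n = 12.
P30: rank ⌈30/100·12⌉ = 4 → 6.6.
P90: rank ⌈90/100·12⌉ = 11 → 13.7.
Difference: 13.7 − 6.6 = 7.1.

7.10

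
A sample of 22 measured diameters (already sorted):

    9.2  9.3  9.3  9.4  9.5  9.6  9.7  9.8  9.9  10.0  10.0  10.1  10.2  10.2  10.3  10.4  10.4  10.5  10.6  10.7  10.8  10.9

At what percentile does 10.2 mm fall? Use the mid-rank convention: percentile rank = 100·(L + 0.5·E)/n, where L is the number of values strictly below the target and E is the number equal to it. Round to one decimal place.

Count below 10.2: L = 12; count equal: E = 2; n = 22.
Percentile rank = 100·(12 + 0.5·2)/22 = 100·13/22 = 59.09.

59.1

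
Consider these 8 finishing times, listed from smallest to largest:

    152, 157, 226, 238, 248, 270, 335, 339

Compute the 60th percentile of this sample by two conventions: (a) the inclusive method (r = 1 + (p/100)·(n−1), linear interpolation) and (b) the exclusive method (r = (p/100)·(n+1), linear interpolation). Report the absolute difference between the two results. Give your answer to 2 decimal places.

n = 8.
(a) r = 5.2; between ranks 5 (248) and 6 (270): 252.4.
(b) r = 5.4; between ranks 5 (248) and 6 (270): 256.8.
|252.4 − 256.8| = 4.4.

4.40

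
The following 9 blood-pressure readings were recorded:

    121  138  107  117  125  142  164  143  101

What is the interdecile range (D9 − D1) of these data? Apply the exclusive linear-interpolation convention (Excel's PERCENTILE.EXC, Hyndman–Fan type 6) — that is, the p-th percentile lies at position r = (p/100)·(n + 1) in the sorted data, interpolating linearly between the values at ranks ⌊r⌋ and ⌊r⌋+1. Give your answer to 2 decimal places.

Sorted: 101, 107, 117, 121, 125, 138, 142, 143, 164.
n = 9.
P10: r = 1 (integer) → 101.
P90: r = 9 (integer) → 164.
Difference: 164 − 101 = 63.

63.00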